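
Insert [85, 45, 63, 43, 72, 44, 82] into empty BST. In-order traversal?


Insert 85: root
Insert 45: L from 85
Insert 63: L from 85 -> R from 45
Insert 43: L from 85 -> L from 45
Insert 72: L from 85 -> R from 45 -> R from 63
Insert 44: L from 85 -> L from 45 -> R from 43
Insert 82: L from 85 -> R from 45 -> R from 63 -> R from 72

In-order: [43, 44, 45, 63, 72, 82, 85]


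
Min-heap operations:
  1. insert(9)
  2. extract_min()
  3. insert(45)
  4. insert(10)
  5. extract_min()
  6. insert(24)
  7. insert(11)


insert(9) -> [9]
extract_min()->9, []
insert(45) -> [45]
insert(10) -> [10, 45]
extract_min()->10, [45]
insert(24) -> [24, 45]
insert(11) -> [11, 45, 24]

Final heap: [11, 45, 24]


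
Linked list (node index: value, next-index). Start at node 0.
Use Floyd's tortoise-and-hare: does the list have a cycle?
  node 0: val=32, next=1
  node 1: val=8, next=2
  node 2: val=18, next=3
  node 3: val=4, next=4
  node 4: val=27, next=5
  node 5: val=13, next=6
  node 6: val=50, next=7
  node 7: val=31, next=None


Floyd's tortoise (slow, +1) and hare (fast, +2):
  init: slow=0, fast=0
  step 1: slow=1, fast=2
  step 2: slow=2, fast=4
  step 3: slow=3, fast=6
  step 4: fast 6->7->None, no cycle

Cycle: no


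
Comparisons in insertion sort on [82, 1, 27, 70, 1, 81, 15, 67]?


Algorithm: insertion sort
Input: [82, 1, 27, 70, 1, 81, 15, 67]
Sorted: [1, 1, 15, 27, 67, 70, 81, 82]

20


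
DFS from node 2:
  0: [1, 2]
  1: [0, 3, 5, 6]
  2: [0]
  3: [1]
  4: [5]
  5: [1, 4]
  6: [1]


Visit 2, push [0]
Visit 0, push [1]
Visit 1, push [6, 5, 3]
Visit 3, push []
Visit 5, push [4]
Visit 4, push []
Visit 6, push []

DFS order: [2, 0, 1, 3, 5, 4, 6]


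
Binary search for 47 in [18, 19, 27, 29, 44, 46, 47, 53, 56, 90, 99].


Step 1: lo=0, hi=10, mid=5, val=46
Step 2: lo=6, hi=10, mid=8, val=56
Step 3: lo=6, hi=7, mid=6, val=47

Found at index 6


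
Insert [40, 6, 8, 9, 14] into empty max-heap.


Insert 40: [40]
Insert 6: [40, 6]
Insert 8: [40, 6, 8]
Insert 9: [40, 9, 8, 6]
Insert 14: [40, 14, 8, 6, 9]

Final heap: [40, 14, 8, 6, 9]


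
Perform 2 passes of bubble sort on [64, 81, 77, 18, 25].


Initial: [64, 81, 77, 18, 25]
Pass 1: [64, 77, 18, 25, 81] (3 swaps)
Pass 2: [64, 18, 25, 77, 81] (2 swaps)

After 2 passes: [64, 18, 25, 77, 81]


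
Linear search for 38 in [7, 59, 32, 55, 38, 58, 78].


i=0: 7!=38
i=1: 59!=38
i=2: 32!=38
i=3: 55!=38
i=4: 38==38 found!

Found at 4, 5 comps


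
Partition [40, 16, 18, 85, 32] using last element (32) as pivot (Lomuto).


Pivot: 32
  16 <= 32: swap -> [16, 40, 18, 85, 32]
  18 <= 32: swap -> [16, 18, 40, 85, 32]
Place pivot at 2: [16, 18, 32, 85, 40]

Partitioned: [16, 18, 32, 85, 40]


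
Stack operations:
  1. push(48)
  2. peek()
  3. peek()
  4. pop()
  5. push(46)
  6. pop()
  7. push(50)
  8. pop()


push(48) -> [48]
peek()->48
peek()->48
pop()->48, []
push(46) -> [46]
pop()->46, []
push(50) -> [50]
pop()->50, []

Final stack: []


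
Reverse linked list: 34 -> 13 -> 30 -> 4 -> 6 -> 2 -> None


Step 1: curr=34, set curr.next=prev(None) | reversed so far: 34
Step 2: curr=13, set curr.next=prev(34) | reversed so far: 13 -> 34
Step 3: curr=30, set curr.next=prev(13) | reversed so far: 30 -> 13 -> 34
Step 4: curr=4, set curr.next=prev(30) | reversed so far: 4 -> 30 -> 13 -> 34
Step 5: curr=6, set curr.next=prev(4) | reversed so far: 6 -> 4 -> 30 -> 13 -> 34
Step 6: curr=2, set curr.next=prev(6) | reversed so far: 2 -> 6 -> 4 -> 30 -> 13 -> 34

2 -> 6 -> 4 -> 30 -> 13 -> 34 -> None


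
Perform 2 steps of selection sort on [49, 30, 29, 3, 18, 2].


Initial: [49, 30, 29, 3, 18, 2]
Step 1: min=2 at 5
  Swap: [2, 30, 29, 3, 18, 49]
Step 2: min=3 at 3
  Swap: [2, 3, 29, 30, 18, 49]

After 2 steps: [2, 3, 29, 30, 18, 49]


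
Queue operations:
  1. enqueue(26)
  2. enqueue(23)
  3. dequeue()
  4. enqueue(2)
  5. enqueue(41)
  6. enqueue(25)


enqueue(26) -> [26]
enqueue(23) -> [26, 23]
dequeue()->26, [23]
enqueue(2) -> [23, 2]
enqueue(41) -> [23, 2, 41]
enqueue(25) -> [23, 2, 41, 25]

Final queue: [23, 2, 41, 25]


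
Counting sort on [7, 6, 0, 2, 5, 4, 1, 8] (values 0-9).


Input: [7, 6, 0, 2, 5, 4, 1, 8]
Counts: [1, 1, 1, 0, 1, 1, 1, 1, 1, 0]

Sorted: [0, 1, 2, 4, 5, 6, 7, 8]


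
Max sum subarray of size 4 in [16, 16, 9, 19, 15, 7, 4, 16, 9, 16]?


[0:4]: 60
[1:5]: 59
[2:6]: 50
[3:7]: 45
[4:8]: 42
[5:9]: 36
[6:10]: 45

Max: 60 at [0:4]


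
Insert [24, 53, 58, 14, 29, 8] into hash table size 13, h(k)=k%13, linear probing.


Insert 24: h=11 -> slot 11
Insert 53: h=1 -> slot 1
Insert 58: h=6 -> slot 6
Insert 14: h=1, 1 probes -> slot 2
Insert 29: h=3 -> slot 3
Insert 8: h=8 -> slot 8

Table: [None, 53, 14, 29, None, None, 58, None, 8, None, None, 24, None]


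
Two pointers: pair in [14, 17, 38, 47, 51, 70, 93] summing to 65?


lo=0(14)+hi=6(93)=107
lo=0(14)+hi=5(70)=84
lo=0(14)+hi=4(51)=65

Yes: 14+51=65


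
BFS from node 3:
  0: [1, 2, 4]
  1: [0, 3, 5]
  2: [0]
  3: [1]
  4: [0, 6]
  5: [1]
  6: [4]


Visit 3, enqueue [1]
Visit 1, enqueue [0, 5]
Visit 0, enqueue [2, 4]
Visit 5, enqueue []
Visit 2, enqueue []
Visit 4, enqueue [6]
Visit 6, enqueue []

BFS order: [3, 1, 0, 5, 2, 4, 6]


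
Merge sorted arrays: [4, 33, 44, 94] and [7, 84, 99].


Take 4 from A
Take 7 from B
Take 33 from A
Take 44 from A
Take 84 from B
Take 94 from A

Merged: [4, 7, 33, 44, 84, 94, 99]


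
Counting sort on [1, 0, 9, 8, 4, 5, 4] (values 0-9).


Input: [1, 0, 9, 8, 4, 5, 4]
Counts: [1, 1, 0, 0, 2, 1, 0, 0, 1, 1]

Sorted: [0, 1, 4, 4, 5, 8, 9]


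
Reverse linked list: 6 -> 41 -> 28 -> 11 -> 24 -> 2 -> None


Step 1: curr=6, set curr.next=prev(None) | reversed so far: 6
Step 2: curr=41, set curr.next=prev(6) | reversed so far: 41 -> 6
Step 3: curr=28, set curr.next=prev(41) | reversed so far: 28 -> 41 -> 6
Step 4: curr=11, set curr.next=prev(28) | reversed so far: 11 -> 28 -> 41 -> 6
Step 5: curr=24, set curr.next=prev(11) | reversed so far: 24 -> 11 -> 28 -> 41 -> 6
Step 6: curr=2, set curr.next=prev(24) | reversed so far: 2 -> 24 -> 11 -> 28 -> 41 -> 6

2 -> 24 -> 11 -> 28 -> 41 -> 6 -> None


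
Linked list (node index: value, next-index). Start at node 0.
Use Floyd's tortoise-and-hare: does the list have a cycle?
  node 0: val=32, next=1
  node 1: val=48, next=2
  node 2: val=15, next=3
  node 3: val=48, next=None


Floyd's tortoise (slow, +1) and hare (fast, +2):
  init: slow=0, fast=0
  step 1: slow=1, fast=2
  step 2: fast 2->3->None, no cycle

Cycle: no


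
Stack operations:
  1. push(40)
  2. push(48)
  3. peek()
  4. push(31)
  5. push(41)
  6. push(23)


push(40) -> [40]
push(48) -> [40, 48]
peek()->48
push(31) -> [40, 48, 31]
push(41) -> [40, 48, 31, 41]
push(23) -> [40, 48, 31, 41, 23]

Final stack: [40, 48, 31, 41, 23]


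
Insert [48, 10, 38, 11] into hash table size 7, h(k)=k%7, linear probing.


Insert 48: h=6 -> slot 6
Insert 10: h=3 -> slot 3
Insert 38: h=3, 1 probes -> slot 4
Insert 11: h=4, 1 probes -> slot 5

Table: [None, None, None, 10, 38, 11, 48]


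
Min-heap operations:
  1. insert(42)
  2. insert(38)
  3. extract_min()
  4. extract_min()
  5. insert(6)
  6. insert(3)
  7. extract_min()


insert(42) -> [42]
insert(38) -> [38, 42]
extract_min()->38, [42]
extract_min()->42, []
insert(6) -> [6]
insert(3) -> [3, 6]
extract_min()->3, [6]

Final heap: [6]


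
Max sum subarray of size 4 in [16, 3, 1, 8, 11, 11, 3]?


[0:4]: 28
[1:5]: 23
[2:6]: 31
[3:7]: 33

Max: 33 at [3:7]


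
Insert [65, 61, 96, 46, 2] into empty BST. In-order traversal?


Insert 65: root
Insert 61: L from 65
Insert 96: R from 65
Insert 46: L from 65 -> L from 61
Insert 2: L from 65 -> L from 61 -> L from 46

In-order: [2, 46, 61, 65, 96]


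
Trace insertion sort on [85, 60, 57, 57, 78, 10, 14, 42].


Initial: [85, 60, 57, 57, 78, 10, 14, 42]
Insert 60: [60, 85, 57, 57, 78, 10, 14, 42]
Insert 57: [57, 60, 85, 57, 78, 10, 14, 42]
Insert 57: [57, 57, 60, 85, 78, 10, 14, 42]
Insert 78: [57, 57, 60, 78, 85, 10, 14, 42]
Insert 10: [10, 57, 57, 60, 78, 85, 14, 42]
Insert 14: [10, 14, 57, 57, 60, 78, 85, 42]
Insert 42: [10, 14, 42, 57, 57, 60, 78, 85]

Sorted: [10, 14, 42, 57, 57, 60, 78, 85]


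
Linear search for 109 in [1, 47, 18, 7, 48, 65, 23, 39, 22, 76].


i=0: 1!=109
i=1: 47!=109
i=2: 18!=109
i=3: 7!=109
i=4: 48!=109
i=5: 65!=109
i=6: 23!=109
i=7: 39!=109
i=8: 22!=109
i=9: 76!=109

Not found, 10 comps


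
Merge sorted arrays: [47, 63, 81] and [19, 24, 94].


Take 19 from B
Take 24 from B
Take 47 from A
Take 63 from A
Take 81 from A

Merged: [19, 24, 47, 63, 81, 94]


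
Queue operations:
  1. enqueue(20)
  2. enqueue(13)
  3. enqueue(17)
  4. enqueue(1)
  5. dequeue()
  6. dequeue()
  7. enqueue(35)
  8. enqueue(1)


enqueue(20) -> [20]
enqueue(13) -> [20, 13]
enqueue(17) -> [20, 13, 17]
enqueue(1) -> [20, 13, 17, 1]
dequeue()->20, [13, 17, 1]
dequeue()->13, [17, 1]
enqueue(35) -> [17, 1, 35]
enqueue(1) -> [17, 1, 35, 1]

Final queue: [17, 1, 35, 1]


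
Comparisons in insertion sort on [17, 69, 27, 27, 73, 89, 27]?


Algorithm: insertion sort
Input: [17, 69, 27, 27, 73, 89, 27]
Sorted: [17, 27, 27, 27, 69, 73, 89]

11


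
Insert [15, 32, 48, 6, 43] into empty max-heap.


Insert 15: [15]
Insert 32: [32, 15]
Insert 48: [48, 15, 32]
Insert 6: [48, 15, 32, 6]
Insert 43: [48, 43, 32, 6, 15]

Final heap: [48, 43, 32, 6, 15]


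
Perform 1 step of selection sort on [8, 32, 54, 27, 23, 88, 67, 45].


Initial: [8, 32, 54, 27, 23, 88, 67, 45]
Step 1: min=8 at 0
  Swap: [8, 32, 54, 27, 23, 88, 67, 45]

After 1 step: [8, 32, 54, 27, 23, 88, 67, 45]


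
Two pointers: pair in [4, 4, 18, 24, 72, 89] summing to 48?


lo=0(4)+hi=5(89)=93
lo=0(4)+hi=4(72)=76
lo=0(4)+hi=3(24)=28
lo=1(4)+hi=3(24)=28
lo=2(18)+hi=3(24)=42

No pair found


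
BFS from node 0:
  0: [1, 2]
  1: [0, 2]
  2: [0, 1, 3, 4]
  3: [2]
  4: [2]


Visit 0, enqueue [1, 2]
Visit 1, enqueue []
Visit 2, enqueue [3, 4]
Visit 3, enqueue []
Visit 4, enqueue []

BFS order: [0, 1, 2, 3, 4]


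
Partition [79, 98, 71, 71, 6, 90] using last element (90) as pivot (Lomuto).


Pivot: 90
  79 <= 90: advance i (no swap)
  71 <= 90: swap -> [79, 71, 98, 71, 6, 90]
  71 <= 90: swap -> [79, 71, 71, 98, 6, 90]
  6 <= 90: swap -> [79, 71, 71, 6, 98, 90]
Place pivot at 4: [79, 71, 71, 6, 90, 98]

Partitioned: [79, 71, 71, 6, 90, 98]


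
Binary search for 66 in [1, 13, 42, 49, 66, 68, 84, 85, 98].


Step 1: lo=0, hi=8, mid=4, val=66

Found at index 4


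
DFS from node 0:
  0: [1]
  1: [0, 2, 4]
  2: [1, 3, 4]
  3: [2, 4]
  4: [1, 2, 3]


Visit 0, push [1]
Visit 1, push [4, 2]
Visit 2, push [4, 3]
Visit 3, push [4]
Visit 4, push []

DFS order: [0, 1, 2, 3, 4]


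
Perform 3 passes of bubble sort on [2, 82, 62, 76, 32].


Initial: [2, 82, 62, 76, 32]
Pass 1: [2, 62, 76, 32, 82] (3 swaps)
Pass 2: [2, 62, 32, 76, 82] (1 swaps)
Pass 3: [2, 32, 62, 76, 82] (1 swaps)

After 3 passes: [2, 32, 62, 76, 82]


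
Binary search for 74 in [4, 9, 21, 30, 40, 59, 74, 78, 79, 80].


Step 1: lo=0, hi=9, mid=4, val=40
Step 2: lo=5, hi=9, mid=7, val=78
Step 3: lo=5, hi=6, mid=5, val=59
Step 4: lo=6, hi=6, mid=6, val=74

Found at index 6


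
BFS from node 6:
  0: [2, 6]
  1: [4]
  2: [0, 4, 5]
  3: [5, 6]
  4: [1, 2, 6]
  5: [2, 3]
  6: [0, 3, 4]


Visit 6, enqueue [0, 3, 4]
Visit 0, enqueue [2]
Visit 3, enqueue [5]
Visit 4, enqueue [1]
Visit 2, enqueue []
Visit 5, enqueue []
Visit 1, enqueue []

BFS order: [6, 0, 3, 4, 2, 5, 1]


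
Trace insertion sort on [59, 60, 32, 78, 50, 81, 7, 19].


Initial: [59, 60, 32, 78, 50, 81, 7, 19]
Insert 60: [59, 60, 32, 78, 50, 81, 7, 19]
Insert 32: [32, 59, 60, 78, 50, 81, 7, 19]
Insert 78: [32, 59, 60, 78, 50, 81, 7, 19]
Insert 50: [32, 50, 59, 60, 78, 81, 7, 19]
Insert 81: [32, 50, 59, 60, 78, 81, 7, 19]
Insert 7: [7, 32, 50, 59, 60, 78, 81, 19]
Insert 19: [7, 19, 32, 50, 59, 60, 78, 81]

Sorted: [7, 19, 32, 50, 59, 60, 78, 81]


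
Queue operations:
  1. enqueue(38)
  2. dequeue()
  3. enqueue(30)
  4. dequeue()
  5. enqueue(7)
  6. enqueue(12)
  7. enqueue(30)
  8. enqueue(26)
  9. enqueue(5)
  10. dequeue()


enqueue(38) -> [38]
dequeue()->38, []
enqueue(30) -> [30]
dequeue()->30, []
enqueue(7) -> [7]
enqueue(12) -> [7, 12]
enqueue(30) -> [7, 12, 30]
enqueue(26) -> [7, 12, 30, 26]
enqueue(5) -> [7, 12, 30, 26, 5]
dequeue()->7, [12, 30, 26, 5]

Final queue: [12, 30, 26, 5]


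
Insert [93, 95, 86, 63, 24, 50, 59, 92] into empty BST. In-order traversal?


Insert 93: root
Insert 95: R from 93
Insert 86: L from 93
Insert 63: L from 93 -> L from 86
Insert 24: L from 93 -> L from 86 -> L from 63
Insert 50: L from 93 -> L from 86 -> L from 63 -> R from 24
Insert 59: L from 93 -> L from 86 -> L from 63 -> R from 24 -> R from 50
Insert 92: L from 93 -> R from 86

In-order: [24, 50, 59, 63, 86, 92, 93, 95]


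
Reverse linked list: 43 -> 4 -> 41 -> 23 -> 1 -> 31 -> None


Step 1: curr=43, set curr.next=prev(None) | reversed so far: 43
Step 2: curr=4, set curr.next=prev(43) | reversed so far: 4 -> 43
Step 3: curr=41, set curr.next=prev(4) | reversed so far: 41 -> 4 -> 43
Step 4: curr=23, set curr.next=prev(41) | reversed so far: 23 -> 41 -> 4 -> 43
Step 5: curr=1, set curr.next=prev(23) | reversed so far: 1 -> 23 -> 41 -> 4 -> 43
Step 6: curr=31, set curr.next=prev(1) | reversed so far: 31 -> 1 -> 23 -> 41 -> 4 -> 43

31 -> 1 -> 23 -> 41 -> 4 -> 43 -> None


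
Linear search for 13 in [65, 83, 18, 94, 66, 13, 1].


i=0: 65!=13
i=1: 83!=13
i=2: 18!=13
i=3: 94!=13
i=4: 66!=13
i=5: 13==13 found!

Found at 5, 6 comps


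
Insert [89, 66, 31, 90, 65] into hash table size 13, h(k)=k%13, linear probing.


Insert 89: h=11 -> slot 11
Insert 66: h=1 -> slot 1
Insert 31: h=5 -> slot 5
Insert 90: h=12 -> slot 12
Insert 65: h=0 -> slot 0

Table: [65, 66, None, None, None, 31, None, None, None, None, None, 89, 90]


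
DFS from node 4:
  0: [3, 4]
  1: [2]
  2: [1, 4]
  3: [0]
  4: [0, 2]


Visit 4, push [2, 0]
Visit 0, push [3]
Visit 3, push []
Visit 2, push [1]
Visit 1, push []

DFS order: [4, 0, 3, 2, 1]


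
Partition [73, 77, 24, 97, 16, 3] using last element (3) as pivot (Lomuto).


Pivot: 3
Place pivot at 0: [3, 77, 24, 97, 16, 73]

Partitioned: [3, 77, 24, 97, 16, 73]


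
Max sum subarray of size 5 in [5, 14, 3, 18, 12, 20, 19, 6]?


[0:5]: 52
[1:6]: 67
[2:7]: 72
[3:8]: 75

Max: 75 at [3:8]


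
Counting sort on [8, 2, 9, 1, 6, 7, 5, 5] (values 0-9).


Input: [8, 2, 9, 1, 6, 7, 5, 5]
Counts: [0, 1, 1, 0, 0, 2, 1, 1, 1, 1]

Sorted: [1, 2, 5, 5, 6, 7, 8, 9]


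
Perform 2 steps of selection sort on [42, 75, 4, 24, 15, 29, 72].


Initial: [42, 75, 4, 24, 15, 29, 72]
Step 1: min=4 at 2
  Swap: [4, 75, 42, 24, 15, 29, 72]
Step 2: min=15 at 4
  Swap: [4, 15, 42, 24, 75, 29, 72]

After 2 steps: [4, 15, 42, 24, 75, 29, 72]


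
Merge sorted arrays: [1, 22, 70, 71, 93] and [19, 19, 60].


Take 1 from A
Take 19 from B
Take 19 from B
Take 22 from A
Take 60 from B

Merged: [1, 19, 19, 22, 60, 70, 71, 93]


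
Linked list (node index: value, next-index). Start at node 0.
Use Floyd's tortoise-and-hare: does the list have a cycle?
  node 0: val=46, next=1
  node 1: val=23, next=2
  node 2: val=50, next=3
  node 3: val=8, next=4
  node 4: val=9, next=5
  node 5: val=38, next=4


Floyd's tortoise (slow, +1) and hare (fast, +2):
  init: slow=0, fast=0
  step 1: slow=1, fast=2
  step 2: slow=2, fast=4
  step 3: slow=3, fast=4
  step 4: slow=4, fast=4
  slow == fast at node 4: cycle detected

Cycle: yes


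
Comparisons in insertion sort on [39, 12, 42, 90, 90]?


Algorithm: insertion sort
Input: [39, 12, 42, 90, 90]
Sorted: [12, 39, 42, 90, 90]

4


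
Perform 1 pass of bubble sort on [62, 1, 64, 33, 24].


Initial: [62, 1, 64, 33, 24]
Pass 1: [1, 62, 33, 24, 64] (3 swaps)

After 1 pass: [1, 62, 33, 24, 64]


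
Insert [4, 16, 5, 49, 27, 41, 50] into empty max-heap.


Insert 4: [4]
Insert 16: [16, 4]
Insert 5: [16, 4, 5]
Insert 49: [49, 16, 5, 4]
Insert 27: [49, 27, 5, 4, 16]
Insert 41: [49, 27, 41, 4, 16, 5]
Insert 50: [50, 27, 49, 4, 16, 5, 41]

Final heap: [50, 27, 49, 4, 16, 5, 41]


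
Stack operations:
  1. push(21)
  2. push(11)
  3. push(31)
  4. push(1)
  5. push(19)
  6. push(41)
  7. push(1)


push(21) -> [21]
push(11) -> [21, 11]
push(31) -> [21, 11, 31]
push(1) -> [21, 11, 31, 1]
push(19) -> [21, 11, 31, 1, 19]
push(41) -> [21, 11, 31, 1, 19, 41]
push(1) -> [21, 11, 31, 1, 19, 41, 1]

Final stack: [21, 11, 31, 1, 19, 41, 1]


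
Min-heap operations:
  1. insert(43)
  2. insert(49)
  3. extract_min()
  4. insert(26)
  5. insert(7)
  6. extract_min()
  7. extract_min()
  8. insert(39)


insert(43) -> [43]
insert(49) -> [43, 49]
extract_min()->43, [49]
insert(26) -> [26, 49]
insert(7) -> [7, 49, 26]
extract_min()->7, [26, 49]
extract_min()->26, [49]
insert(39) -> [39, 49]

Final heap: [39, 49]


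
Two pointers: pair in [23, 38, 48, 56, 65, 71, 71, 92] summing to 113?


lo=0(23)+hi=7(92)=115
lo=0(23)+hi=6(71)=94
lo=1(38)+hi=6(71)=109
lo=2(48)+hi=6(71)=119
lo=2(48)+hi=5(71)=119
lo=2(48)+hi=4(65)=113

Yes: 48+65=113


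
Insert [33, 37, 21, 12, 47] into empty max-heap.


Insert 33: [33]
Insert 37: [37, 33]
Insert 21: [37, 33, 21]
Insert 12: [37, 33, 21, 12]
Insert 47: [47, 37, 21, 12, 33]

Final heap: [47, 37, 21, 12, 33]


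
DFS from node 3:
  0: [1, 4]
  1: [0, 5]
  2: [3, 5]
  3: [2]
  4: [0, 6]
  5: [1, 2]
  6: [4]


Visit 3, push [2]
Visit 2, push [5]
Visit 5, push [1]
Visit 1, push [0]
Visit 0, push [4]
Visit 4, push [6]
Visit 6, push []

DFS order: [3, 2, 5, 1, 0, 4, 6]


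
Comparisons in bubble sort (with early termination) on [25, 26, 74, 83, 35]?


Algorithm: bubble sort (with early termination)
Input: [25, 26, 74, 83, 35]
Sorted: [25, 26, 35, 74, 83]

9


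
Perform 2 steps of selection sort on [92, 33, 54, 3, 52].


Initial: [92, 33, 54, 3, 52]
Step 1: min=3 at 3
  Swap: [3, 33, 54, 92, 52]
Step 2: min=33 at 1
  Swap: [3, 33, 54, 92, 52]

After 2 steps: [3, 33, 54, 92, 52]


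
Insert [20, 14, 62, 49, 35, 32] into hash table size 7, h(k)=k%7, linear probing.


Insert 20: h=6 -> slot 6
Insert 14: h=0 -> slot 0
Insert 62: h=6, 2 probes -> slot 1
Insert 49: h=0, 2 probes -> slot 2
Insert 35: h=0, 3 probes -> slot 3
Insert 32: h=4 -> slot 4

Table: [14, 62, 49, 35, 32, None, 20]


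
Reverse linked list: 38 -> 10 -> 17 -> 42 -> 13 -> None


Step 1: curr=38, set curr.next=prev(None) | reversed so far: 38
Step 2: curr=10, set curr.next=prev(38) | reversed so far: 10 -> 38
Step 3: curr=17, set curr.next=prev(10) | reversed so far: 17 -> 10 -> 38
Step 4: curr=42, set curr.next=prev(17) | reversed so far: 42 -> 17 -> 10 -> 38
Step 5: curr=13, set curr.next=prev(42) | reversed so far: 13 -> 42 -> 17 -> 10 -> 38

13 -> 42 -> 17 -> 10 -> 38 -> None


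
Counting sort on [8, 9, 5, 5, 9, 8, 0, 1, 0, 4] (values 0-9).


Input: [8, 9, 5, 5, 9, 8, 0, 1, 0, 4]
Counts: [2, 1, 0, 0, 1, 2, 0, 0, 2, 2]

Sorted: [0, 0, 1, 4, 5, 5, 8, 8, 9, 9]


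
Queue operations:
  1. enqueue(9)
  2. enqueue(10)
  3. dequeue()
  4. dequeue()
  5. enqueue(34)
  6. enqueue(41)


enqueue(9) -> [9]
enqueue(10) -> [9, 10]
dequeue()->9, [10]
dequeue()->10, []
enqueue(34) -> [34]
enqueue(41) -> [34, 41]

Final queue: [34, 41]


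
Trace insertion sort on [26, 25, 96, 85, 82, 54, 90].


Initial: [26, 25, 96, 85, 82, 54, 90]
Insert 25: [25, 26, 96, 85, 82, 54, 90]
Insert 96: [25, 26, 96, 85, 82, 54, 90]
Insert 85: [25, 26, 85, 96, 82, 54, 90]
Insert 82: [25, 26, 82, 85, 96, 54, 90]
Insert 54: [25, 26, 54, 82, 85, 96, 90]
Insert 90: [25, 26, 54, 82, 85, 90, 96]

Sorted: [25, 26, 54, 82, 85, 90, 96]


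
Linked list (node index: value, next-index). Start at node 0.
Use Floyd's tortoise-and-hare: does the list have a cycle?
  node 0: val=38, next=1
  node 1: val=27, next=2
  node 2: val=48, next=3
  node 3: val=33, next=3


Floyd's tortoise (slow, +1) and hare (fast, +2):
  init: slow=0, fast=0
  step 1: slow=1, fast=2
  step 2: slow=2, fast=3
  step 3: slow=3, fast=3
  slow == fast at node 3: cycle detected

Cycle: yes


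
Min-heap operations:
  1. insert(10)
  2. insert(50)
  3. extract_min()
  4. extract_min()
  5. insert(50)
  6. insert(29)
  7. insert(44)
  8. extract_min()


insert(10) -> [10]
insert(50) -> [10, 50]
extract_min()->10, [50]
extract_min()->50, []
insert(50) -> [50]
insert(29) -> [29, 50]
insert(44) -> [29, 50, 44]
extract_min()->29, [44, 50]

Final heap: [44, 50]


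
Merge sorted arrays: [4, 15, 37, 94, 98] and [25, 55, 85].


Take 4 from A
Take 15 from A
Take 25 from B
Take 37 from A
Take 55 from B
Take 85 from B

Merged: [4, 15, 25, 37, 55, 85, 94, 98]


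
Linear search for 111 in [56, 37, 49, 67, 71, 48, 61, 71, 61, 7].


i=0: 56!=111
i=1: 37!=111
i=2: 49!=111
i=3: 67!=111
i=4: 71!=111
i=5: 48!=111
i=6: 61!=111
i=7: 71!=111
i=8: 61!=111
i=9: 7!=111

Not found, 10 comps


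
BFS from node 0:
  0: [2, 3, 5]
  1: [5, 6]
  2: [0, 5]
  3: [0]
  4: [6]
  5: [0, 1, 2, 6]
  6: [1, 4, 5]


Visit 0, enqueue [2, 3, 5]
Visit 2, enqueue []
Visit 3, enqueue []
Visit 5, enqueue [1, 6]
Visit 1, enqueue []
Visit 6, enqueue [4]
Visit 4, enqueue []

BFS order: [0, 2, 3, 5, 1, 6, 4]


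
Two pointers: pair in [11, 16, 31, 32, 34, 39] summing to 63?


lo=0(11)+hi=5(39)=50
lo=1(16)+hi=5(39)=55
lo=2(31)+hi=5(39)=70
lo=2(31)+hi=4(34)=65
lo=2(31)+hi=3(32)=63

Yes: 31+32=63


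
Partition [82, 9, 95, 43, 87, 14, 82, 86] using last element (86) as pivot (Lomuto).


Pivot: 86
  82 <= 86: advance i (no swap)
  9 <= 86: advance i (no swap)
  43 <= 86: swap -> [82, 9, 43, 95, 87, 14, 82, 86]
  14 <= 86: swap -> [82, 9, 43, 14, 87, 95, 82, 86]
  82 <= 86: swap -> [82, 9, 43, 14, 82, 95, 87, 86]
Place pivot at 5: [82, 9, 43, 14, 82, 86, 87, 95]

Partitioned: [82, 9, 43, 14, 82, 86, 87, 95]


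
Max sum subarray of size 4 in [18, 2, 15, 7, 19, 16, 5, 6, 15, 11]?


[0:4]: 42
[1:5]: 43
[2:6]: 57
[3:7]: 47
[4:8]: 46
[5:9]: 42
[6:10]: 37

Max: 57 at [2:6]


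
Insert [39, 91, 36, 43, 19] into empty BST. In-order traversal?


Insert 39: root
Insert 91: R from 39
Insert 36: L from 39
Insert 43: R from 39 -> L from 91
Insert 19: L from 39 -> L from 36

In-order: [19, 36, 39, 43, 91]


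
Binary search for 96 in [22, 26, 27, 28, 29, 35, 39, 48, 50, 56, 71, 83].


Step 1: lo=0, hi=11, mid=5, val=35
Step 2: lo=6, hi=11, mid=8, val=50
Step 3: lo=9, hi=11, mid=10, val=71
Step 4: lo=11, hi=11, mid=11, val=83

Not found


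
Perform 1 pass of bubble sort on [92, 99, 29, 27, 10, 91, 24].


Initial: [92, 99, 29, 27, 10, 91, 24]
Pass 1: [92, 29, 27, 10, 91, 24, 99] (5 swaps)

After 1 pass: [92, 29, 27, 10, 91, 24, 99]


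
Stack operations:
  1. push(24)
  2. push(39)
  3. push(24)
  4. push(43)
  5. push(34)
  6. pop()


push(24) -> [24]
push(39) -> [24, 39]
push(24) -> [24, 39, 24]
push(43) -> [24, 39, 24, 43]
push(34) -> [24, 39, 24, 43, 34]
pop()->34, [24, 39, 24, 43]

Final stack: [24, 39, 24, 43]


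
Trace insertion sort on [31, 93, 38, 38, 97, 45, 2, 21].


Initial: [31, 93, 38, 38, 97, 45, 2, 21]
Insert 93: [31, 93, 38, 38, 97, 45, 2, 21]
Insert 38: [31, 38, 93, 38, 97, 45, 2, 21]
Insert 38: [31, 38, 38, 93, 97, 45, 2, 21]
Insert 97: [31, 38, 38, 93, 97, 45, 2, 21]
Insert 45: [31, 38, 38, 45, 93, 97, 2, 21]
Insert 2: [2, 31, 38, 38, 45, 93, 97, 21]
Insert 21: [2, 21, 31, 38, 38, 45, 93, 97]

Sorted: [2, 21, 31, 38, 38, 45, 93, 97]


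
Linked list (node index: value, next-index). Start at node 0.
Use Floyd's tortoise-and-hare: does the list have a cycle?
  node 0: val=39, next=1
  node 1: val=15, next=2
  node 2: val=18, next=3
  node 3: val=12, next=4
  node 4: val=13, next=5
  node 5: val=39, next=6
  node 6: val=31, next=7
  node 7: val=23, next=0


Floyd's tortoise (slow, +1) and hare (fast, +2):
  init: slow=0, fast=0
  step 1: slow=1, fast=2
  step 2: slow=2, fast=4
  step 3: slow=3, fast=6
  step 4: slow=4, fast=0
  step 5: slow=5, fast=2
  step 6: slow=6, fast=4
  step 7: slow=7, fast=6
  step 8: slow=0, fast=0
  slow == fast at node 0: cycle detected

Cycle: yes


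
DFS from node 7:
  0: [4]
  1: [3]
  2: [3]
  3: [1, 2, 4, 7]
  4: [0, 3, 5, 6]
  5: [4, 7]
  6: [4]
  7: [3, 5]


Visit 7, push [5, 3]
Visit 3, push [4, 2, 1]
Visit 1, push []
Visit 2, push []
Visit 4, push [6, 5, 0]
Visit 0, push []
Visit 5, push []
Visit 6, push []

DFS order: [7, 3, 1, 2, 4, 0, 5, 6]


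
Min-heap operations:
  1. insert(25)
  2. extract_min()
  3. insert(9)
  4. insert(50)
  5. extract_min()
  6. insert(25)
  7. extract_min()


insert(25) -> [25]
extract_min()->25, []
insert(9) -> [9]
insert(50) -> [9, 50]
extract_min()->9, [50]
insert(25) -> [25, 50]
extract_min()->25, [50]

Final heap: [50]


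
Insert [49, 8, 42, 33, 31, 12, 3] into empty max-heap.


Insert 49: [49]
Insert 8: [49, 8]
Insert 42: [49, 8, 42]
Insert 33: [49, 33, 42, 8]
Insert 31: [49, 33, 42, 8, 31]
Insert 12: [49, 33, 42, 8, 31, 12]
Insert 3: [49, 33, 42, 8, 31, 12, 3]

Final heap: [49, 33, 42, 8, 31, 12, 3]


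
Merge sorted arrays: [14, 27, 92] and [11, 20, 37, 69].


Take 11 from B
Take 14 from A
Take 20 from B
Take 27 from A
Take 37 from B
Take 69 from B

Merged: [11, 14, 20, 27, 37, 69, 92]


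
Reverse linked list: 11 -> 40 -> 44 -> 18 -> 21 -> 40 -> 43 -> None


Step 1: curr=11, set curr.next=prev(None) | reversed so far: 11
Step 2: curr=40, set curr.next=prev(11) | reversed so far: 40 -> 11
Step 3: curr=44, set curr.next=prev(40) | reversed so far: 44 -> 40 -> 11
Step 4: curr=18, set curr.next=prev(44) | reversed so far: 18 -> 44 -> 40 -> 11
Step 5: curr=21, set curr.next=prev(18) | reversed so far: 21 -> 18 -> 44 -> 40 -> 11
Step 6: curr=40, set curr.next=prev(21) | reversed so far: 40 -> 21 -> 18 -> 44 -> 40 -> 11
Step 7: curr=43, set curr.next=prev(40) | reversed so far: 43 -> 40 -> 21 -> 18 -> 44 -> 40 -> 11

43 -> 40 -> 21 -> 18 -> 44 -> 40 -> 11 -> None


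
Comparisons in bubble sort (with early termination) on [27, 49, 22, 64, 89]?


Algorithm: bubble sort (with early termination)
Input: [27, 49, 22, 64, 89]
Sorted: [22, 27, 49, 64, 89]

9


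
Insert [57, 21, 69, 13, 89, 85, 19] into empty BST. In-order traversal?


Insert 57: root
Insert 21: L from 57
Insert 69: R from 57
Insert 13: L from 57 -> L from 21
Insert 89: R from 57 -> R from 69
Insert 85: R from 57 -> R from 69 -> L from 89
Insert 19: L from 57 -> L from 21 -> R from 13

In-order: [13, 19, 21, 57, 69, 85, 89]


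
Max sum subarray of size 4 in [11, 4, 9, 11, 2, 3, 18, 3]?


[0:4]: 35
[1:5]: 26
[2:6]: 25
[3:7]: 34
[4:8]: 26

Max: 35 at [0:4]


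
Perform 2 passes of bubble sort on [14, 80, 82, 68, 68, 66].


Initial: [14, 80, 82, 68, 68, 66]
Pass 1: [14, 80, 68, 68, 66, 82] (3 swaps)
Pass 2: [14, 68, 68, 66, 80, 82] (3 swaps)

After 2 passes: [14, 68, 68, 66, 80, 82]


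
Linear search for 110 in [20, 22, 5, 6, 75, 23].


i=0: 20!=110
i=1: 22!=110
i=2: 5!=110
i=3: 6!=110
i=4: 75!=110
i=5: 23!=110

Not found, 6 comps


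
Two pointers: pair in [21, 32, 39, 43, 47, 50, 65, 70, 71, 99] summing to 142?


lo=0(21)+hi=9(99)=120
lo=1(32)+hi=9(99)=131
lo=2(39)+hi=9(99)=138
lo=3(43)+hi=9(99)=142

Yes: 43+99=142


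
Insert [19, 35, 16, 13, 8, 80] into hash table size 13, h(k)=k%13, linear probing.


Insert 19: h=6 -> slot 6
Insert 35: h=9 -> slot 9
Insert 16: h=3 -> slot 3
Insert 13: h=0 -> slot 0
Insert 8: h=8 -> slot 8
Insert 80: h=2 -> slot 2

Table: [13, None, 80, 16, None, None, 19, None, 8, 35, None, None, None]


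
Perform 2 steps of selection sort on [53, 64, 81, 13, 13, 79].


Initial: [53, 64, 81, 13, 13, 79]
Step 1: min=13 at 3
  Swap: [13, 64, 81, 53, 13, 79]
Step 2: min=13 at 4
  Swap: [13, 13, 81, 53, 64, 79]

After 2 steps: [13, 13, 81, 53, 64, 79]


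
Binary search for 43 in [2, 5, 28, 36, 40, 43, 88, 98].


Step 1: lo=0, hi=7, mid=3, val=36
Step 2: lo=4, hi=7, mid=5, val=43

Found at index 5


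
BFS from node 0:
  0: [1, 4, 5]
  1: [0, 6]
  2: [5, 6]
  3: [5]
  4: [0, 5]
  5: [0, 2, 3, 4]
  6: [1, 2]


Visit 0, enqueue [1, 4, 5]
Visit 1, enqueue [6]
Visit 4, enqueue []
Visit 5, enqueue [2, 3]
Visit 6, enqueue []
Visit 2, enqueue []
Visit 3, enqueue []

BFS order: [0, 1, 4, 5, 6, 2, 3]


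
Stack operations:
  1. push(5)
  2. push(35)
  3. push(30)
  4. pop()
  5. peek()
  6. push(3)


push(5) -> [5]
push(35) -> [5, 35]
push(30) -> [5, 35, 30]
pop()->30, [5, 35]
peek()->35
push(3) -> [5, 35, 3]

Final stack: [5, 35, 3]


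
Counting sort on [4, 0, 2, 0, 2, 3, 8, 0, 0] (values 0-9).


Input: [4, 0, 2, 0, 2, 3, 8, 0, 0]
Counts: [4, 0, 2, 1, 1, 0, 0, 0, 1, 0]

Sorted: [0, 0, 0, 0, 2, 2, 3, 4, 8]


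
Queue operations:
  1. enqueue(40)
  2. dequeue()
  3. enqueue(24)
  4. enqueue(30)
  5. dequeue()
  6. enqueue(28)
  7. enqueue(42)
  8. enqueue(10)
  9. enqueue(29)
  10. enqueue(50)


enqueue(40) -> [40]
dequeue()->40, []
enqueue(24) -> [24]
enqueue(30) -> [24, 30]
dequeue()->24, [30]
enqueue(28) -> [30, 28]
enqueue(42) -> [30, 28, 42]
enqueue(10) -> [30, 28, 42, 10]
enqueue(29) -> [30, 28, 42, 10, 29]
enqueue(50) -> [30, 28, 42, 10, 29, 50]

Final queue: [30, 28, 42, 10, 29, 50]


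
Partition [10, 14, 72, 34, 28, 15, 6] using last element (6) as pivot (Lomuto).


Pivot: 6
Place pivot at 0: [6, 14, 72, 34, 28, 15, 10]

Partitioned: [6, 14, 72, 34, 28, 15, 10]


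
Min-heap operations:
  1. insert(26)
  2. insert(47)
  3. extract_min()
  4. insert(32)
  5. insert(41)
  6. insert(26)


insert(26) -> [26]
insert(47) -> [26, 47]
extract_min()->26, [47]
insert(32) -> [32, 47]
insert(41) -> [32, 47, 41]
insert(26) -> [26, 32, 41, 47]

Final heap: [26, 32, 41, 47]


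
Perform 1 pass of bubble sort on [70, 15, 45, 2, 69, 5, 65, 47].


Initial: [70, 15, 45, 2, 69, 5, 65, 47]
Pass 1: [15, 45, 2, 69, 5, 65, 47, 70] (7 swaps)

After 1 pass: [15, 45, 2, 69, 5, 65, 47, 70]


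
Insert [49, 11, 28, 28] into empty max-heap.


Insert 49: [49]
Insert 11: [49, 11]
Insert 28: [49, 11, 28]
Insert 28: [49, 28, 28, 11]

Final heap: [49, 28, 28, 11]


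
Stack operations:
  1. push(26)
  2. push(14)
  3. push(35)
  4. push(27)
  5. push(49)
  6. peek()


push(26) -> [26]
push(14) -> [26, 14]
push(35) -> [26, 14, 35]
push(27) -> [26, 14, 35, 27]
push(49) -> [26, 14, 35, 27, 49]
peek()->49

Final stack: [26, 14, 35, 27, 49]


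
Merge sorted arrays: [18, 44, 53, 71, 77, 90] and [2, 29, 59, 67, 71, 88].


Take 2 from B
Take 18 from A
Take 29 from B
Take 44 from A
Take 53 from A
Take 59 from B
Take 67 from B
Take 71 from A
Take 71 from B
Take 77 from A
Take 88 from B

Merged: [2, 18, 29, 44, 53, 59, 67, 71, 71, 77, 88, 90]


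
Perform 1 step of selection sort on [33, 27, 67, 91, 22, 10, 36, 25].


Initial: [33, 27, 67, 91, 22, 10, 36, 25]
Step 1: min=10 at 5
  Swap: [10, 27, 67, 91, 22, 33, 36, 25]

After 1 step: [10, 27, 67, 91, 22, 33, 36, 25]


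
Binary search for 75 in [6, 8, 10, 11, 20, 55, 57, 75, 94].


Step 1: lo=0, hi=8, mid=4, val=20
Step 2: lo=5, hi=8, mid=6, val=57
Step 3: lo=7, hi=8, mid=7, val=75

Found at index 7


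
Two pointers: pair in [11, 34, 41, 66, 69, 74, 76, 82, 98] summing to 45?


lo=0(11)+hi=8(98)=109
lo=0(11)+hi=7(82)=93
lo=0(11)+hi=6(76)=87
lo=0(11)+hi=5(74)=85
lo=0(11)+hi=4(69)=80
lo=0(11)+hi=3(66)=77
lo=0(11)+hi=2(41)=52
lo=0(11)+hi=1(34)=45

Yes: 11+34=45


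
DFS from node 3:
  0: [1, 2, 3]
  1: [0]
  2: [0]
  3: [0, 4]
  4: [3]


Visit 3, push [4, 0]
Visit 0, push [2, 1]
Visit 1, push []
Visit 2, push []
Visit 4, push []

DFS order: [3, 0, 1, 2, 4]


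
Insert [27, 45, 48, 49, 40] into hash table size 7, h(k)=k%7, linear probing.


Insert 27: h=6 -> slot 6
Insert 45: h=3 -> slot 3
Insert 48: h=6, 1 probes -> slot 0
Insert 49: h=0, 1 probes -> slot 1
Insert 40: h=5 -> slot 5

Table: [48, 49, None, 45, None, 40, 27]


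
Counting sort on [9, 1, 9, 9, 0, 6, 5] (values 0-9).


Input: [9, 1, 9, 9, 0, 6, 5]
Counts: [1, 1, 0, 0, 0, 1, 1, 0, 0, 3]

Sorted: [0, 1, 5, 6, 9, 9, 9]


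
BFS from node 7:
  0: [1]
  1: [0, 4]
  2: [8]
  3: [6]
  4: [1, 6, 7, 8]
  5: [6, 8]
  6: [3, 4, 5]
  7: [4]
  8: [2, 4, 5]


Visit 7, enqueue [4]
Visit 4, enqueue [1, 6, 8]
Visit 1, enqueue [0]
Visit 6, enqueue [3, 5]
Visit 8, enqueue [2]
Visit 0, enqueue []
Visit 3, enqueue []
Visit 5, enqueue []
Visit 2, enqueue []

BFS order: [7, 4, 1, 6, 8, 0, 3, 5, 2]


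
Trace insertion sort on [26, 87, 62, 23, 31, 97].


Initial: [26, 87, 62, 23, 31, 97]
Insert 87: [26, 87, 62, 23, 31, 97]
Insert 62: [26, 62, 87, 23, 31, 97]
Insert 23: [23, 26, 62, 87, 31, 97]
Insert 31: [23, 26, 31, 62, 87, 97]
Insert 97: [23, 26, 31, 62, 87, 97]

Sorted: [23, 26, 31, 62, 87, 97]


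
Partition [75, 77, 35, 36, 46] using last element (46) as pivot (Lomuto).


Pivot: 46
  35 <= 46: swap -> [35, 77, 75, 36, 46]
  36 <= 46: swap -> [35, 36, 75, 77, 46]
Place pivot at 2: [35, 36, 46, 77, 75]

Partitioned: [35, 36, 46, 77, 75]


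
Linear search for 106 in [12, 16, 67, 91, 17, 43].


i=0: 12!=106
i=1: 16!=106
i=2: 67!=106
i=3: 91!=106
i=4: 17!=106
i=5: 43!=106

Not found, 6 comps


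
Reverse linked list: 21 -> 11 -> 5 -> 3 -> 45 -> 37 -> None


Step 1: curr=21, set curr.next=prev(None) | reversed so far: 21
Step 2: curr=11, set curr.next=prev(21) | reversed so far: 11 -> 21
Step 3: curr=5, set curr.next=prev(11) | reversed so far: 5 -> 11 -> 21
Step 4: curr=3, set curr.next=prev(5) | reversed so far: 3 -> 5 -> 11 -> 21
Step 5: curr=45, set curr.next=prev(3) | reversed so far: 45 -> 3 -> 5 -> 11 -> 21
Step 6: curr=37, set curr.next=prev(45) | reversed so far: 37 -> 45 -> 3 -> 5 -> 11 -> 21

37 -> 45 -> 3 -> 5 -> 11 -> 21 -> None


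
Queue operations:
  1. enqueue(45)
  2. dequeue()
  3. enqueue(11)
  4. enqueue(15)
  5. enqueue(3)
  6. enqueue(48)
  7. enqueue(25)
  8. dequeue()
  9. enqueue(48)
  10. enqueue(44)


enqueue(45) -> [45]
dequeue()->45, []
enqueue(11) -> [11]
enqueue(15) -> [11, 15]
enqueue(3) -> [11, 15, 3]
enqueue(48) -> [11, 15, 3, 48]
enqueue(25) -> [11, 15, 3, 48, 25]
dequeue()->11, [15, 3, 48, 25]
enqueue(48) -> [15, 3, 48, 25, 48]
enqueue(44) -> [15, 3, 48, 25, 48, 44]

Final queue: [15, 3, 48, 25, 48, 44]


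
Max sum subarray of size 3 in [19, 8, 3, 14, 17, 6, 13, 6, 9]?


[0:3]: 30
[1:4]: 25
[2:5]: 34
[3:6]: 37
[4:7]: 36
[5:8]: 25
[6:9]: 28

Max: 37 at [3:6]


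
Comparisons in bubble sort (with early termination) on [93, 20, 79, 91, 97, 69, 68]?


Algorithm: bubble sort (with early termination)
Input: [93, 20, 79, 91, 97, 69, 68]
Sorted: [20, 68, 69, 79, 91, 93, 97]

21


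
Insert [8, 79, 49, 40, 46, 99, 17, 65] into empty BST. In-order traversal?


Insert 8: root
Insert 79: R from 8
Insert 49: R from 8 -> L from 79
Insert 40: R from 8 -> L from 79 -> L from 49
Insert 46: R from 8 -> L from 79 -> L from 49 -> R from 40
Insert 99: R from 8 -> R from 79
Insert 17: R from 8 -> L from 79 -> L from 49 -> L from 40
Insert 65: R from 8 -> L from 79 -> R from 49

In-order: [8, 17, 40, 46, 49, 65, 79, 99]


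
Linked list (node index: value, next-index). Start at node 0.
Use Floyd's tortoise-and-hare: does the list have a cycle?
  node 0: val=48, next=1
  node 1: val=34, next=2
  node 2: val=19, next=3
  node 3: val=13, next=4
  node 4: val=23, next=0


Floyd's tortoise (slow, +1) and hare (fast, +2):
  init: slow=0, fast=0
  step 1: slow=1, fast=2
  step 2: slow=2, fast=4
  step 3: slow=3, fast=1
  step 4: slow=4, fast=3
  step 5: slow=0, fast=0
  slow == fast at node 0: cycle detected

Cycle: yes


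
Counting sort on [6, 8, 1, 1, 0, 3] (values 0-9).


Input: [6, 8, 1, 1, 0, 3]
Counts: [1, 2, 0, 1, 0, 0, 1, 0, 1, 0]

Sorted: [0, 1, 1, 3, 6, 8]


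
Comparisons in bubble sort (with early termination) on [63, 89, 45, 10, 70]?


Algorithm: bubble sort (with early termination)
Input: [63, 89, 45, 10, 70]
Sorted: [10, 45, 63, 70, 89]

10


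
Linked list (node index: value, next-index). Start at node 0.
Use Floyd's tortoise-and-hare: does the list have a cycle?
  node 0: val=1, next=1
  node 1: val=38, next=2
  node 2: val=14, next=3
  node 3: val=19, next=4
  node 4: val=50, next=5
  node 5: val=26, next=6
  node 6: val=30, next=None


Floyd's tortoise (slow, +1) and hare (fast, +2):
  init: slow=0, fast=0
  step 1: slow=1, fast=2
  step 2: slow=2, fast=4
  step 3: slow=3, fast=6
  step 4: fast -> None, no cycle

Cycle: no


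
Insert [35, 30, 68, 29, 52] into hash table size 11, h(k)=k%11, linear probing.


Insert 35: h=2 -> slot 2
Insert 30: h=8 -> slot 8
Insert 68: h=2, 1 probes -> slot 3
Insert 29: h=7 -> slot 7
Insert 52: h=8, 1 probes -> slot 9

Table: [None, None, 35, 68, None, None, None, 29, 30, 52, None]


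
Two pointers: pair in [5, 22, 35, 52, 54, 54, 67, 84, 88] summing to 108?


lo=0(5)+hi=8(88)=93
lo=1(22)+hi=8(88)=110
lo=1(22)+hi=7(84)=106
lo=2(35)+hi=7(84)=119
lo=2(35)+hi=6(67)=102
lo=3(52)+hi=6(67)=119
lo=3(52)+hi=5(54)=106
lo=4(54)+hi=5(54)=108

Yes: 54+54=108


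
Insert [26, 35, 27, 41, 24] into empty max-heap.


Insert 26: [26]
Insert 35: [35, 26]
Insert 27: [35, 26, 27]
Insert 41: [41, 35, 27, 26]
Insert 24: [41, 35, 27, 26, 24]

Final heap: [41, 35, 27, 26, 24]


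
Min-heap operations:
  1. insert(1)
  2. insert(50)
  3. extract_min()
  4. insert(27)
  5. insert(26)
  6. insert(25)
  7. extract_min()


insert(1) -> [1]
insert(50) -> [1, 50]
extract_min()->1, [50]
insert(27) -> [27, 50]
insert(26) -> [26, 50, 27]
insert(25) -> [25, 26, 27, 50]
extract_min()->25, [26, 50, 27]

Final heap: [26, 50, 27]


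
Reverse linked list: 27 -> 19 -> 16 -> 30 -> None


Step 1: curr=27, set curr.next=prev(None) | reversed so far: 27
Step 2: curr=19, set curr.next=prev(27) | reversed so far: 19 -> 27
Step 3: curr=16, set curr.next=prev(19) | reversed so far: 16 -> 19 -> 27
Step 4: curr=30, set curr.next=prev(16) | reversed so far: 30 -> 16 -> 19 -> 27

30 -> 16 -> 19 -> 27 -> None


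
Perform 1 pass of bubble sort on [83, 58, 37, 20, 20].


Initial: [83, 58, 37, 20, 20]
Pass 1: [58, 37, 20, 20, 83] (4 swaps)

After 1 pass: [58, 37, 20, 20, 83]


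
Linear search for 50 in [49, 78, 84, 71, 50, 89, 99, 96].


i=0: 49!=50
i=1: 78!=50
i=2: 84!=50
i=3: 71!=50
i=4: 50==50 found!

Found at 4, 5 comps


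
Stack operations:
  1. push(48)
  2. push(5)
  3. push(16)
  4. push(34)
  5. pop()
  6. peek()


push(48) -> [48]
push(5) -> [48, 5]
push(16) -> [48, 5, 16]
push(34) -> [48, 5, 16, 34]
pop()->34, [48, 5, 16]
peek()->16

Final stack: [48, 5, 16]


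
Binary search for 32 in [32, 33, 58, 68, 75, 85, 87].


Step 1: lo=0, hi=6, mid=3, val=68
Step 2: lo=0, hi=2, mid=1, val=33
Step 3: lo=0, hi=0, mid=0, val=32

Found at index 0


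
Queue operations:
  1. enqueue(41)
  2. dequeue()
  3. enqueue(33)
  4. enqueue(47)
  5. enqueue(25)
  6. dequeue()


enqueue(41) -> [41]
dequeue()->41, []
enqueue(33) -> [33]
enqueue(47) -> [33, 47]
enqueue(25) -> [33, 47, 25]
dequeue()->33, [47, 25]

Final queue: [47, 25]


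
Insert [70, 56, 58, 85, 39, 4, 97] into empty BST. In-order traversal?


Insert 70: root
Insert 56: L from 70
Insert 58: L from 70 -> R from 56
Insert 85: R from 70
Insert 39: L from 70 -> L from 56
Insert 4: L from 70 -> L from 56 -> L from 39
Insert 97: R from 70 -> R from 85

In-order: [4, 39, 56, 58, 70, 85, 97]


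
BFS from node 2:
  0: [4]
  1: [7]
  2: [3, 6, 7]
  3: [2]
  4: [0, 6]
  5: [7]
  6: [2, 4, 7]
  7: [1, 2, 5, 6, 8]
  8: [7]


Visit 2, enqueue [3, 6, 7]
Visit 3, enqueue []
Visit 6, enqueue [4]
Visit 7, enqueue [1, 5, 8]
Visit 4, enqueue [0]
Visit 1, enqueue []
Visit 5, enqueue []
Visit 8, enqueue []
Visit 0, enqueue []

BFS order: [2, 3, 6, 7, 4, 1, 5, 8, 0]


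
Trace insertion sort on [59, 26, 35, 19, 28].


Initial: [59, 26, 35, 19, 28]
Insert 26: [26, 59, 35, 19, 28]
Insert 35: [26, 35, 59, 19, 28]
Insert 19: [19, 26, 35, 59, 28]
Insert 28: [19, 26, 28, 35, 59]

Sorted: [19, 26, 28, 35, 59]


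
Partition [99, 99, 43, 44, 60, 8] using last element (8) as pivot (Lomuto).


Pivot: 8
Place pivot at 0: [8, 99, 43, 44, 60, 99]

Partitioned: [8, 99, 43, 44, 60, 99]
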